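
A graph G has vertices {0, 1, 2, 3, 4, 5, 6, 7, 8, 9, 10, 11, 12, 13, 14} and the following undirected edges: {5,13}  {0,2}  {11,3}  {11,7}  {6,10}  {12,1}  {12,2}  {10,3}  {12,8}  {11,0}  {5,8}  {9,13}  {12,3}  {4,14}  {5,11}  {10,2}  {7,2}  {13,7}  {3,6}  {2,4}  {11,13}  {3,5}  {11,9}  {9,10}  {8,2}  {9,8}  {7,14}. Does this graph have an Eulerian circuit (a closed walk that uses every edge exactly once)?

Degrees: 0:2, 1:1, 2:6, 3:5, 4:2, 5:4, 6:2, 7:4, 8:4, 9:4, 10:4, 11:6, 12:4, 13:4, 14:2
1, 3 have odd degree; an Eulerian circuit needs every degree to be even, so none exists.

No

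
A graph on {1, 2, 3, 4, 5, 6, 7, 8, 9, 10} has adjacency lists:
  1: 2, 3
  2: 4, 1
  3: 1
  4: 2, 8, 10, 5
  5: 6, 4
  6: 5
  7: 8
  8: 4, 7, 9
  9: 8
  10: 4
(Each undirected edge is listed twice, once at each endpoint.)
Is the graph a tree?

|V| = 10, |E| = 9.
It is connected with exactly 9 edges, hence acyclic — it is a tree.

Yes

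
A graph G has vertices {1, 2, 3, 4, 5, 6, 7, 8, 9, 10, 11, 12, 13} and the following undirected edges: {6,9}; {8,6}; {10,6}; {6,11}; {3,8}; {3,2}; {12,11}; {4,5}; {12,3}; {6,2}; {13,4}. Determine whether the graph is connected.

No

Component: {1}
Component: {7}
Component: {4, 5, 13}
Component: {2, 3, 6, 8, 9, 10, 11, 12}
There are 4 separate components, so the graph is not connected.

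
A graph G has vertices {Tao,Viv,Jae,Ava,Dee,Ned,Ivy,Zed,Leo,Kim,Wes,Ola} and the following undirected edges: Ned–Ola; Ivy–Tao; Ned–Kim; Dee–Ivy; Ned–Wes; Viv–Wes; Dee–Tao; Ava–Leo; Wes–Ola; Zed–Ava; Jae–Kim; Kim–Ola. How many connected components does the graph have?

3

Component: {Tao, Dee, Ivy}
Component: {Ava, Zed, Leo}
Component: {Viv, Jae, Ned, Kim, Wes, Ola}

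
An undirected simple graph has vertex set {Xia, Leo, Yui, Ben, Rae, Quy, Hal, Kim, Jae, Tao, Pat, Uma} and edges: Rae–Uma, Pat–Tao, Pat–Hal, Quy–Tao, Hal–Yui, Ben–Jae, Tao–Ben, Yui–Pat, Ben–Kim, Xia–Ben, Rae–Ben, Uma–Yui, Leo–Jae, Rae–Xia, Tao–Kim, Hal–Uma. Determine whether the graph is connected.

A breadth-first search from Xia visits Xia, Rae, Ben, Uma, Jae, Tao, Kim, Yui, Hal, Leo, Pat, Quy — all 12 vertices — so the graph is connected.

Yes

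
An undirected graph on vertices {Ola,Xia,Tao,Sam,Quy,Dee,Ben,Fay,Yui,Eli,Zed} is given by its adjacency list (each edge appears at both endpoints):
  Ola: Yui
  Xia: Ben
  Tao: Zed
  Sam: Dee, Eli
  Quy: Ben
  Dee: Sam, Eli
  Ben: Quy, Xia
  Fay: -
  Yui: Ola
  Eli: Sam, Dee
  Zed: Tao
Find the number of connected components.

5

Component: {Fay}
Component: {Ola, Yui}
Component: {Tao, Zed}
Component: {Xia, Quy, Ben}
Component: {Sam, Dee, Eli}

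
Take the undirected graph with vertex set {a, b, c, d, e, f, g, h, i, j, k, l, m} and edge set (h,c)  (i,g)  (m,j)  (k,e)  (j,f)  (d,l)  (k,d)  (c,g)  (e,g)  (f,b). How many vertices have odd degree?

6

Degrees: a:0, b:1, c:2, d:2, e:2, f:2, g:3, h:1, i:1, j:2, k:2, l:1, m:1
Odd-degree vertices: b, g, h, i, l, m.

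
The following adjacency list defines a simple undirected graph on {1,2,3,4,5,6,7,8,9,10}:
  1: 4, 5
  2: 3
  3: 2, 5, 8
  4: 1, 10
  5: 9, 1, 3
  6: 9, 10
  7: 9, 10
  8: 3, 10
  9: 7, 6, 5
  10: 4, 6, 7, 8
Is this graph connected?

Starting from 1 and exploring outward reaches every vertex (1, 4, 5, 10, 9, 3, 6, 8, 7, 2); the graph is connected.

Yes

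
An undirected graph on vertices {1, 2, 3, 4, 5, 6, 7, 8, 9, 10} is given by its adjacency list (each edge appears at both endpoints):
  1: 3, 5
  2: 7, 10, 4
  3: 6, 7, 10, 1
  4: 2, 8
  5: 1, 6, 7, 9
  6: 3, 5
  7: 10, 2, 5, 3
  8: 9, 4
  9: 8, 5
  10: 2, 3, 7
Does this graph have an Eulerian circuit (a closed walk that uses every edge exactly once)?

Degrees: 1:2, 2:3, 3:4, 4:2, 5:4, 6:2, 7:4, 8:2, 9:2, 10:3
2, 10 have odd degree; an Eulerian circuit needs every degree to be even, so none exists.

No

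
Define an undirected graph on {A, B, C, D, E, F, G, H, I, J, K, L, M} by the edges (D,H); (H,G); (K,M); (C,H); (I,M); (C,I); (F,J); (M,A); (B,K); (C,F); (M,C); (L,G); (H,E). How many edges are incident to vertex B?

Neighbors of B: K.

1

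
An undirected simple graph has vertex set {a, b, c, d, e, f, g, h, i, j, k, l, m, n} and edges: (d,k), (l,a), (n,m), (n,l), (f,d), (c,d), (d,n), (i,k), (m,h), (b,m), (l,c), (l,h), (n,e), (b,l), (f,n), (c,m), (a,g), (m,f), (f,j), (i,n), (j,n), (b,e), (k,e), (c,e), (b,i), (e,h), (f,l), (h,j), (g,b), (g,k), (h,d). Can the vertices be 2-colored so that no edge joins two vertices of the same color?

The cycle d-f-n-d has length 3, which is odd, so the graph is not bipartite.

No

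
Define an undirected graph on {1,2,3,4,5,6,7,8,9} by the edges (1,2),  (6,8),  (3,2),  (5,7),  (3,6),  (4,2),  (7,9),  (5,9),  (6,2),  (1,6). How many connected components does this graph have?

Component: {5, 7, 9}
Component: {1, 2, 3, 4, 6, 8}

2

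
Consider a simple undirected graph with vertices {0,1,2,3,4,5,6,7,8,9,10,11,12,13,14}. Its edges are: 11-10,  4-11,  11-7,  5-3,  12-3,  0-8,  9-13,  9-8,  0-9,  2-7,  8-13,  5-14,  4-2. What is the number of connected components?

5

Component: {1}
Component: {6}
Component: {0, 8, 9, 13}
Component: {3, 5, 12, 14}
Component: {2, 4, 7, 10, 11}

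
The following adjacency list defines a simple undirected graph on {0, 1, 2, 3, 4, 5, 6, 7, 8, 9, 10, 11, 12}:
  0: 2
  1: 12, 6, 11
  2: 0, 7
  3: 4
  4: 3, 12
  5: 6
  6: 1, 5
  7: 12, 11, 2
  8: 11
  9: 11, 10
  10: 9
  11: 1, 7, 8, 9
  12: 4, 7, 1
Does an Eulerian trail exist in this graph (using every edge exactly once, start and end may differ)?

Degrees: 0:1, 1:3, 2:2, 3:1, 4:2, 5:1, 6:2, 7:3, 8:1, 9:2, 10:1, 11:4, 12:3
Odd-degree vertices: 0, 1, 3, 5, 7, 8, 10, 12 (8 total).
With 8 odd-degree vertices (more than two), no single trail can use every edge.

No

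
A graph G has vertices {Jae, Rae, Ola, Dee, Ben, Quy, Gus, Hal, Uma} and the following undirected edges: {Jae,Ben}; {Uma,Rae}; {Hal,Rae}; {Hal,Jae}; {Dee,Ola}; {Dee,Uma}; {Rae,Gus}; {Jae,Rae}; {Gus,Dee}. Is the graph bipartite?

No

Jae-Hal-Rae-Jae is an odd cycle (length 3), and a bipartite graph can contain only even cycles.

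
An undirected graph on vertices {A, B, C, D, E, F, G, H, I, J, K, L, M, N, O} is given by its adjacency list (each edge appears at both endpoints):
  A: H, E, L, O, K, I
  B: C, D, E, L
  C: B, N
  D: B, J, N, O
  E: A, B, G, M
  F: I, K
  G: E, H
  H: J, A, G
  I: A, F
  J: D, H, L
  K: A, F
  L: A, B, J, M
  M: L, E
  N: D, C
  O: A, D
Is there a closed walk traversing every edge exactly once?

No

Degrees: A:6, B:4, C:2, D:4, E:4, F:2, G:2, H:3, I:2, J:3, K:2, L:4, M:2, N:2, O:2
Vertices with odd degree: H, J. An Eulerian circuit requires all degrees even.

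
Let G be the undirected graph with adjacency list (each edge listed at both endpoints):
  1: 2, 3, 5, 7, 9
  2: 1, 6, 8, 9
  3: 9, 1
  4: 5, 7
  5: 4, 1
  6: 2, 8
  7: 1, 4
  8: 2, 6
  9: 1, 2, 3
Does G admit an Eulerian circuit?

No

Degrees: 1:5, 2:4, 3:2, 4:2, 5:2, 6:2, 7:2, 8:2, 9:3
1, 9 have odd degree; an Eulerian circuit needs every degree to be even, so none exists.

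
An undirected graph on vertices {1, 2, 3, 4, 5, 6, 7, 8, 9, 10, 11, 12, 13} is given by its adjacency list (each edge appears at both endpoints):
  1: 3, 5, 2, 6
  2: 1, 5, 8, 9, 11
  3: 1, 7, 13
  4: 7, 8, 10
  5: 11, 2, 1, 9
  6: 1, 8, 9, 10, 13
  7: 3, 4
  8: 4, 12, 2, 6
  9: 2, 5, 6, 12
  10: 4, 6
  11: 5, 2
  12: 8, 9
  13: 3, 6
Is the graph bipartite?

No

The cycle 2-5-9-2 has length 3, which is odd, so the graph is not bipartite.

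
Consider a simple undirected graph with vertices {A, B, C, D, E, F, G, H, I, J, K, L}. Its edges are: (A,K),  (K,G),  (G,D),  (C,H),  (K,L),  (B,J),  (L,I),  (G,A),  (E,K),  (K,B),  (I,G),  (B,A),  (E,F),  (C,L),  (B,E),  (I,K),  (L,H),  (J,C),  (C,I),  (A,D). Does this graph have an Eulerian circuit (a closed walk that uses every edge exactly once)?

No

Degrees: A:4, B:4, C:4, D:2, E:3, F:1, G:4, H:2, I:4, J:2, K:6, L:4
E, F have odd degree; an Eulerian circuit needs every degree to be even, so none exists.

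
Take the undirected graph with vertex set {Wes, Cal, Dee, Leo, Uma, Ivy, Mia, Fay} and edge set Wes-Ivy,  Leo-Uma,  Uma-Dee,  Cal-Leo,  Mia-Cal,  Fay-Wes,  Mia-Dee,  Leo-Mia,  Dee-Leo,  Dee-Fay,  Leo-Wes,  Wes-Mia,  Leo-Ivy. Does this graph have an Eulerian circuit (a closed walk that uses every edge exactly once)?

Yes

Degrees: Wes:4, Cal:2, Dee:4, Leo:6, Uma:2, Ivy:2, Mia:4, Fay:2
All degrees are even and the non-isolated vertices are connected — an Eulerian circuit exists.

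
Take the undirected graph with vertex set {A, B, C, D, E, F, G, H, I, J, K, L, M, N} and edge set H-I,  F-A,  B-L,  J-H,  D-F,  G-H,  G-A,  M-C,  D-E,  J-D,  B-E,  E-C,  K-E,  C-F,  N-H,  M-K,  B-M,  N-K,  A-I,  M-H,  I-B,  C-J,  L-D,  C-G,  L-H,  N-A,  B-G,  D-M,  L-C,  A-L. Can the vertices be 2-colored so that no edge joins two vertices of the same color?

Yes

Color {E, F, G, I, J, L, M, N} black and {A, B, C, D, H, K} white. No edge joins two same-colored vertices, so the graph is bipartite.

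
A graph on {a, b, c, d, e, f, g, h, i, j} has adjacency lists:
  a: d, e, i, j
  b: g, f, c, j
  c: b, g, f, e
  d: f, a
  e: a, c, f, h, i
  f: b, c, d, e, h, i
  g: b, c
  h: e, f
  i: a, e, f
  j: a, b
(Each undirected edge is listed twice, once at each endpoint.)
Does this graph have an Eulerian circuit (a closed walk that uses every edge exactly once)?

No

Degrees: a:4, b:4, c:4, d:2, e:5, f:6, g:2, h:2, i:3, j:2
Vertices with odd degree: e, i. An Eulerian circuit requires all degrees even.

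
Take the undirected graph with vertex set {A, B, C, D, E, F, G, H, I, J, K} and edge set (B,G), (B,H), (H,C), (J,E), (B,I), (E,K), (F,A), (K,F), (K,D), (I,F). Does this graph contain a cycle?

No

|V| = 11, |E| = 10, number of components = 1.
A forest on 11 vertices with 1 component has exactly 10 edges, which matches — so no cycle.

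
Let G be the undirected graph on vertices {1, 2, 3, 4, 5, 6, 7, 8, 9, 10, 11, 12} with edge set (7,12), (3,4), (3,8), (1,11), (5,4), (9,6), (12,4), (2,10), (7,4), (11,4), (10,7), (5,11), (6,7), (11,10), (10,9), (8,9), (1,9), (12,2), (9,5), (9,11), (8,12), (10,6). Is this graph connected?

Yes

A breadth-first search from 1 visits 1, 9, 11, 10, 8, 5, 6, 4, 7, 2, 12, 3 — all 12 vertices — so the graph is connected.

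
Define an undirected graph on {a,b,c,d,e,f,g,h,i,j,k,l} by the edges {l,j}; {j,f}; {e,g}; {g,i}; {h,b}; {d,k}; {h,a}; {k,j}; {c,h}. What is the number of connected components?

Component: {e, g, i}
Component: {a, b, c, h}
Component: {d, f, j, k, l}

3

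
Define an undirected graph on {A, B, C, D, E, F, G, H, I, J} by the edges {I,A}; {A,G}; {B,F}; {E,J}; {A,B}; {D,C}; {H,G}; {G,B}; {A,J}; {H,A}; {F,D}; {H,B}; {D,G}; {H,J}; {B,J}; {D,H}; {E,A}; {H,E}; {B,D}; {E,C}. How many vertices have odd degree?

2

Degrees: A:6, B:6, C:2, D:5, E:4, F:2, G:4, H:6, I:1, J:4
Odd-degree vertices: D, I.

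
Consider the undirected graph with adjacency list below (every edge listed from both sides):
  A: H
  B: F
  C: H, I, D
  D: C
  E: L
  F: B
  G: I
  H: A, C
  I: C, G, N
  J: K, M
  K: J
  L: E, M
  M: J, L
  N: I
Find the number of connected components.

Component: {B, F}
Component: {E, J, K, L, M}
Component: {A, C, D, G, H, I, N}

3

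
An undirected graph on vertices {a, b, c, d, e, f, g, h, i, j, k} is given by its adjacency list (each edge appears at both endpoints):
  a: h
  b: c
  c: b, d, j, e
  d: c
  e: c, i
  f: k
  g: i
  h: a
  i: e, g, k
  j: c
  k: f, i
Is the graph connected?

No

Component: {a, h}
Component: {b, c, d, e, f, g, i, j, k}
There are 2 separate components, so the graph is not connected.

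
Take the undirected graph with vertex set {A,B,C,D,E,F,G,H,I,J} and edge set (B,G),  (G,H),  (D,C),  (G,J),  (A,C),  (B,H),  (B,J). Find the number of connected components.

5

Component: {E}
Component: {F}
Component: {I}
Component: {A, C, D}
Component: {B, G, H, J}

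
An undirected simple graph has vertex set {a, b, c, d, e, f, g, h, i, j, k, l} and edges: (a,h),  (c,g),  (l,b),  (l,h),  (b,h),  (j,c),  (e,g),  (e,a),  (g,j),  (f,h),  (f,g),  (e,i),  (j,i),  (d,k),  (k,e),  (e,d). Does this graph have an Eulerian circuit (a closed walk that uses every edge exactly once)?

No

Degrees: a:2, b:2, c:2, d:2, e:5, f:2, g:4, h:4, i:2, j:3, k:2, l:2
Vertices with odd degree: e, j. An Eulerian circuit requires all degrees even.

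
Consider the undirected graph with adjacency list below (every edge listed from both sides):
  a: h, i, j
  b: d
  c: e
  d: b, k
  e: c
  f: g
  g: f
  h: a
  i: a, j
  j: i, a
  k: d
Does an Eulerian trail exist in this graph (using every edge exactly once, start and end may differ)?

Degrees: a:3, b:1, c:1, d:2, e:1, f:1, g:1, h:1, i:2, j:2, k:1
Odd-degree vertices: a, b, c, e, f, g, h, k (8 total).
With 8 odd-degree vertices (more than two), no single trail can use every edge.

No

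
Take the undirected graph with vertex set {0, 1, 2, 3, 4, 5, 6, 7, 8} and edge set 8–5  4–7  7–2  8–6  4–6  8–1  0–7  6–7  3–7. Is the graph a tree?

No

The graph has 9 vertices and 9 edges.
A tree on 9 vertices has exactly 8 edges; this graph has 9, so it contains a cycle and is not a tree.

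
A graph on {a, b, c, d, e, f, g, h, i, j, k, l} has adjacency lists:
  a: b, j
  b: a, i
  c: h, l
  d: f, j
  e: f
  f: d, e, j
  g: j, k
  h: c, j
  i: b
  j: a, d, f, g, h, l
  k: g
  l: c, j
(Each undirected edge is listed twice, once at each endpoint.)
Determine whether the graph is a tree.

|V| = 12, |E| = 13.
A tree on 12 vertices has exactly 11 edges; this graph has 13, so it contains a cycle and is not a tree.

No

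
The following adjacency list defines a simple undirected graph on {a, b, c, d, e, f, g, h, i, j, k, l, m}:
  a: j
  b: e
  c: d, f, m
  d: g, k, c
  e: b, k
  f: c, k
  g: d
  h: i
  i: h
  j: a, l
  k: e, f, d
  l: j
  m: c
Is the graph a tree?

The graph has 13 vertices and 11 edges.
It splits into 3 components, so it cannot be a tree.

No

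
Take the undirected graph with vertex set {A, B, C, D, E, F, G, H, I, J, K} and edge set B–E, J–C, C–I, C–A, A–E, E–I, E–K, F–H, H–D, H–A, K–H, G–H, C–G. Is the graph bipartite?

Color {C, E, H} black and {A, B, D, F, G, I, J, K} white. No edge joins two same-colored vertices, so the graph is bipartite.

Yes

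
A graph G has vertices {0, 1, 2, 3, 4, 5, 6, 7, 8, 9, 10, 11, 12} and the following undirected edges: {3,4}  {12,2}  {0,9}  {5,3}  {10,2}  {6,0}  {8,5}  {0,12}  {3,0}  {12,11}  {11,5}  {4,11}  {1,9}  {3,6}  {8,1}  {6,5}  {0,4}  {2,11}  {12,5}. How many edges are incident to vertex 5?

5

Neighbors of 5: 3, 6, 8, 11, 12.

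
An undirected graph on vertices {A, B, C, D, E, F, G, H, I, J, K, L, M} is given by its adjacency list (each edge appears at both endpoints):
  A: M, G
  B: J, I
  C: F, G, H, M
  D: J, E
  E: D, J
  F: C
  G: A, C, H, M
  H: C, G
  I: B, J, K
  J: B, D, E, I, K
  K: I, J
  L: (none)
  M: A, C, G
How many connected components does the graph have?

3

Component: {L}
Component: {A, C, F, G, H, M}
Component: {B, D, E, I, J, K}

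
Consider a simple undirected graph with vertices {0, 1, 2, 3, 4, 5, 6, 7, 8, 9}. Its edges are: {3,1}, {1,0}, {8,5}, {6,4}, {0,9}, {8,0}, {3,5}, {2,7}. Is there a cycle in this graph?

Yes

The graph has 10 vertices, 8 edges, and 3 connected components.
One cycle is 0-1-3-5-8-0.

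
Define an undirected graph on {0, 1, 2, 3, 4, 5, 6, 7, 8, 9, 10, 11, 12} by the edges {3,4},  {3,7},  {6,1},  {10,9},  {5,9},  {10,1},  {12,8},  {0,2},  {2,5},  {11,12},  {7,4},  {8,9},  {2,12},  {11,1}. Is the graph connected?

Component: {3, 4, 7}
Component: {0, 1, 2, 5, 6, 8, 9, 10, 11, 12}
There are 2 separate components, so the graph is not connected.

No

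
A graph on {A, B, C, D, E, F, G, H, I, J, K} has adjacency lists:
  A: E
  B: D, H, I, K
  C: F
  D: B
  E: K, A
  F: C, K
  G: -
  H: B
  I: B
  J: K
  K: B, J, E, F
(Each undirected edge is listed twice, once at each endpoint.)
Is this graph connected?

No

Component: {G}
Component: {A, B, C, D, E, F, H, I, J, K}
No edge joins these 2 groups, so the graph is disconnected.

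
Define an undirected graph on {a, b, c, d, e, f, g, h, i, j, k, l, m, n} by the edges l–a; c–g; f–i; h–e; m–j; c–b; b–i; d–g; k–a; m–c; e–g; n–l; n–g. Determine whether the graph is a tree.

Yes

|V| = 14, |E| = 13.
Connected and |E| = |V| - 1, which characterizes a tree.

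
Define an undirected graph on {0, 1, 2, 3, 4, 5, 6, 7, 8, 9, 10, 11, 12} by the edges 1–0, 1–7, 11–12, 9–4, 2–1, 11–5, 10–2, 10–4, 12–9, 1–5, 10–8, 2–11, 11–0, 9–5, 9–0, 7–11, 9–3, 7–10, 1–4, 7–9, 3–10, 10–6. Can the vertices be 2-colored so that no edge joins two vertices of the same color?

Yes

A valid 2-coloring puts {1, 9, 10, 11} on one side and {0, 2, 3, 4, 5, 6, 7, 8, 12} on the other; every edge crosses between the two sides.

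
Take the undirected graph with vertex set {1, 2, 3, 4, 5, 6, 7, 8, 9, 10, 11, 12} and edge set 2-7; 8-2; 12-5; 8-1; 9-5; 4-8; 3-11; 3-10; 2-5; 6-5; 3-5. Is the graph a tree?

|V| = 12, |E| = 11.
It is connected with exactly 11 edges, hence acyclic — it is a tree.

Yes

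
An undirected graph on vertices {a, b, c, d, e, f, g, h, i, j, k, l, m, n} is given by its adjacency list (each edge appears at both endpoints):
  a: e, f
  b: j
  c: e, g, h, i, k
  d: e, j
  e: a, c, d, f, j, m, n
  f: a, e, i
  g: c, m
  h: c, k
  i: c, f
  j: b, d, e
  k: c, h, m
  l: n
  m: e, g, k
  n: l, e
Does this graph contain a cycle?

Yes

|V| = 14, |E| = 19, number of components = 1.
One cycle is e-c-g-m-e.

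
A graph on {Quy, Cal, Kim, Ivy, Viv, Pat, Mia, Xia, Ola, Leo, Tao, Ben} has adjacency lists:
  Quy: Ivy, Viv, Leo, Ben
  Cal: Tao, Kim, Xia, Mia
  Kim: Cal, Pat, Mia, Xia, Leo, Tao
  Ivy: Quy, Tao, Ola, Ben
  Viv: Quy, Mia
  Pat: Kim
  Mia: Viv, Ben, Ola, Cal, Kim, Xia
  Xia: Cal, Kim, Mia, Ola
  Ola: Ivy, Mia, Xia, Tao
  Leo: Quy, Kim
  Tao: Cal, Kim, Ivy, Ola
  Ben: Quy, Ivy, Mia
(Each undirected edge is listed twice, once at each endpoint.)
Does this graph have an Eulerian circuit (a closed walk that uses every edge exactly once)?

Degrees: Quy:4, Cal:4, Kim:6, Ivy:4, Viv:2, Pat:1, Mia:6, Xia:4, Ola:4, Leo:2, Tao:4, Ben:3
Pat, Ben have odd degree; an Eulerian circuit needs every degree to be even, so none exists.

No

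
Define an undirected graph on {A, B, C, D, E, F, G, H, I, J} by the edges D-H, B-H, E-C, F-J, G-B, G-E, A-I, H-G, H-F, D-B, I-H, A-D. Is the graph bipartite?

D-B-H-D is an odd cycle (length 3), and a bipartite graph can contain only even cycles.

No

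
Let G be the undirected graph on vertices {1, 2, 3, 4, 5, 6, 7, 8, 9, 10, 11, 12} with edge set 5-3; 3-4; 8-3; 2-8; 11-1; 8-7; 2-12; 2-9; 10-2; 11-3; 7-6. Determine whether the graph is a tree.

Yes

|V| = 12, |E| = 11.
Connected and |E| = |V| - 1, which characterizes a tree.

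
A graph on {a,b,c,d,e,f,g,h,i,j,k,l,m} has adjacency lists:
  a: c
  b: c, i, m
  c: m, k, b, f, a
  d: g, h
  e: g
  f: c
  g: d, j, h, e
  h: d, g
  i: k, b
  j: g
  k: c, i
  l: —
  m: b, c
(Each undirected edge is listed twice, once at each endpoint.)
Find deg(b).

Neighbors of b: c, i, m.

3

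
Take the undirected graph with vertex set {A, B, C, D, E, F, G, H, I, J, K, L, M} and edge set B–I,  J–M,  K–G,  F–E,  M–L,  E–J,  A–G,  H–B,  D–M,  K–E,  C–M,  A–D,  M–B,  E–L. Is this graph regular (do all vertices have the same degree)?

Degrees: A:2, B:3, C:1, D:2, E:4, F:1, G:2, H:1, I:1, J:2, K:2, L:2, M:5
Degrees are not all equal (e.g. deg(C)=1 but deg(M)=5); not regular.

No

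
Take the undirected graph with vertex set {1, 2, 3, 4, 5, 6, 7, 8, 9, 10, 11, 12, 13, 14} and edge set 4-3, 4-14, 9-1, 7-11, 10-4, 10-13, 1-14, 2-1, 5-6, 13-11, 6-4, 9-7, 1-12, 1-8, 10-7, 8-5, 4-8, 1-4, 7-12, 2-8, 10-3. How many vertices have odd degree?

0

Degrees: 1:6, 2:2, 3:2, 4:6, 5:2, 6:2, 7:4, 8:4, 9:2, 10:4, 11:2, 12:2, 13:2, 14:2
Odd-degree vertices: none.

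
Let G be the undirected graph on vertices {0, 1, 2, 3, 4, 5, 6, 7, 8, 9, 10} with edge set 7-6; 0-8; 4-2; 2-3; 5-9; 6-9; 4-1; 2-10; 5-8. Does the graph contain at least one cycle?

No

The graph has 11 vertices, 9 edges, and 2 connected components.
A forest on 11 vertices with 2 components has exactly 9 edges, which matches — so no cycle.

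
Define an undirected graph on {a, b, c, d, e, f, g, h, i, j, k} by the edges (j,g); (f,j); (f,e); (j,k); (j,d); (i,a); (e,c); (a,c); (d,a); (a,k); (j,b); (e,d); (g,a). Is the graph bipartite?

Color {b, c, d, f, g, h, i, k} black and {a, e, j} white. No edge joins two same-colored vertices, so the graph is bipartite.

Yes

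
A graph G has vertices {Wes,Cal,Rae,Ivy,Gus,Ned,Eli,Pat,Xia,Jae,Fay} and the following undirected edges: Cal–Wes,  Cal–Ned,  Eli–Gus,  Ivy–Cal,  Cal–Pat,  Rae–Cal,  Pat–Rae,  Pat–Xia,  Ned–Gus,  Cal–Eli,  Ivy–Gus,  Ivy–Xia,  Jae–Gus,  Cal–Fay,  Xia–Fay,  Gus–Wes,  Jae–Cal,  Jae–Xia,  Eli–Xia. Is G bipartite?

Pat-Rae-Cal-Pat is an odd cycle (length 3), and a bipartite graph can contain only even cycles.

No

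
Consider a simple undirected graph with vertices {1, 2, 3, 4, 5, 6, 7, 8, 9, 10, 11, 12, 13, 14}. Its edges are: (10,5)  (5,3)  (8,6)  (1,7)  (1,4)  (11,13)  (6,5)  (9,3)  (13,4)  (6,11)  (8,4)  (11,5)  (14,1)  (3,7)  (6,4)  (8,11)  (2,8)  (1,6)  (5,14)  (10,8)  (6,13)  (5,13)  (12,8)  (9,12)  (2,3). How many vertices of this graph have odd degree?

0

Degrees: 1:4, 2:2, 3:4, 4:4, 5:6, 6:6, 7:2, 8:6, 9:2, 10:2, 11:4, 12:2, 13:4, 14:2
Odd-degree vertices: none.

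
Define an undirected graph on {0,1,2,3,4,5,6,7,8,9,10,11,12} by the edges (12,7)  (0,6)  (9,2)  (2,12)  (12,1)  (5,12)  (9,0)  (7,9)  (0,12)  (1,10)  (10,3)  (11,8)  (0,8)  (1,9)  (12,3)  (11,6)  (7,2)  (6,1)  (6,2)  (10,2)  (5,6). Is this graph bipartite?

No

2-7-12-2 is an odd cycle (length 3), and a bipartite graph can contain only even cycles.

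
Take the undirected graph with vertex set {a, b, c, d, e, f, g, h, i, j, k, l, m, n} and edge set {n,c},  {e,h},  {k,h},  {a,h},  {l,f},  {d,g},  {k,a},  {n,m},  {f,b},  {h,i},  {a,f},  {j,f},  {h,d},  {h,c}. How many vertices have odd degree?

8

Degrees: a:3, b:1, c:2, d:2, e:1, f:4, g:1, h:6, i:1, j:1, k:2, l:1, m:1, n:2
Odd-degree vertices: a, b, e, g, i, j, l, m.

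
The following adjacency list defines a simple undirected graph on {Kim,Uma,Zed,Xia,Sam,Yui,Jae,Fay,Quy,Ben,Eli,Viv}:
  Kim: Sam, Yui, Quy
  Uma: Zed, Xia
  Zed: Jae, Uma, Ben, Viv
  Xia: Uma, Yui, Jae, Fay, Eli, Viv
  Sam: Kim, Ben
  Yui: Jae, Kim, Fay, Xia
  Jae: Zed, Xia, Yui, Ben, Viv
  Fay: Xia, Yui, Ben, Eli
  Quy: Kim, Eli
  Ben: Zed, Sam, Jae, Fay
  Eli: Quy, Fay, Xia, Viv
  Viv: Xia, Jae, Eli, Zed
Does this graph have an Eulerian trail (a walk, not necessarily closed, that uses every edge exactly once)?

Degrees: Kim:3, Uma:2, Zed:4, Xia:6, Sam:2, Yui:4, Jae:5, Fay:4, Quy:2, Ben:4, Eli:4, Viv:4
Odd-degree vertices: Kim, Jae (2 total).
With 2 odd-degree vertices and all edges in one connected piece, an Eulerian trail exists (from Kim to Jae).

Yes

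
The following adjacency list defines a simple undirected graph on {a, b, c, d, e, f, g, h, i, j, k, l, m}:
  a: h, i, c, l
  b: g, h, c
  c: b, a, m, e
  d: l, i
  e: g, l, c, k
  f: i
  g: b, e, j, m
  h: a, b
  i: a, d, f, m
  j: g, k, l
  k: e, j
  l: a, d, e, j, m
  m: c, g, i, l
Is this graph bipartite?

Yes

Partition the vertices as {c, g, h, i, k, l} vs {a, b, d, e, f, j, m}. Each listed edge has one endpoint in each part, so the graph is bipartite.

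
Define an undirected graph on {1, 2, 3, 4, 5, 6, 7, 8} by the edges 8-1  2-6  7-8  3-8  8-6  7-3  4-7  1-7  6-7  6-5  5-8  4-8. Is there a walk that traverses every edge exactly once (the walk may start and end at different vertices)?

Yes

Degrees: 1:2, 2:1, 3:2, 4:2, 5:2, 6:4, 7:5, 8:6
Odd-degree vertices: 2, 7 (2 total).
The non-isolated vertices are connected and exactly 2 have odd degree, so an Eulerian trail exists (from 2 to 7).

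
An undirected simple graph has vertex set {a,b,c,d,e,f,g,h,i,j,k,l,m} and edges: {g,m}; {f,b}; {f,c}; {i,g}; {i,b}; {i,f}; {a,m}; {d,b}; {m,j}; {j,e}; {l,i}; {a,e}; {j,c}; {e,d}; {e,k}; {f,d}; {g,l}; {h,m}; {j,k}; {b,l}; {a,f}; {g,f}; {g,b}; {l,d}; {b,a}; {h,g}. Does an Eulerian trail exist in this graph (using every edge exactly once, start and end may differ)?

Degrees: a:4, b:6, c:2, d:4, e:4, f:6, g:6, h:2, i:4, j:4, k:2, l:4, m:4
Odd-degree vertices: none (0 total).
The non-isolated vertices are connected and exactly 0 have odd degree, so an Eulerian trail exists.

Yes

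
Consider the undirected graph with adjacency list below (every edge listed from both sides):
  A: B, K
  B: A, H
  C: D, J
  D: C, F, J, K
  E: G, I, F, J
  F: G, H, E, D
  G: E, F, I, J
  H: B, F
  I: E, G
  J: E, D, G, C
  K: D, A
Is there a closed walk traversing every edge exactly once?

Yes

Degrees: A:2, B:2, C:2, D:4, E:4, F:4, G:4, H:2, I:2, J:4, K:2
All degrees are even and the non-isolated vertices are connected — an Eulerian circuit exists.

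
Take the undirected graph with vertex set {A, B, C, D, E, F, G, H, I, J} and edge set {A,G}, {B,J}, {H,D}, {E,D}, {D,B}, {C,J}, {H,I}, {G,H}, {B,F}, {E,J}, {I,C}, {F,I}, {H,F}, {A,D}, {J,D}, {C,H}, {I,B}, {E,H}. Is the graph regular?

No

Degrees: A:2, B:4, C:3, D:5, E:3, F:3, G:2, H:6, I:4, J:4
Degrees are not all equal (e.g. deg(A)=2 but deg(H)=6); not regular.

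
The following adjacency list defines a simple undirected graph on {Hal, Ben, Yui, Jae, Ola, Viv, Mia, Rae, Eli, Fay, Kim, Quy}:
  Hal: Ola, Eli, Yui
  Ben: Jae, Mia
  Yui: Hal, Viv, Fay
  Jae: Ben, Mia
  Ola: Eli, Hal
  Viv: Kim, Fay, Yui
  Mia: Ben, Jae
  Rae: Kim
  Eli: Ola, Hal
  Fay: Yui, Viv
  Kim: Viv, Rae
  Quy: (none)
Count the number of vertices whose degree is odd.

Degrees: Hal:3, Ben:2, Yui:3, Jae:2, Ola:2, Viv:3, Mia:2, Rae:1, Eli:2, Fay:2, Kim:2, Quy:0
Odd-degree vertices: Hal, Yui, Viv, Rae.

4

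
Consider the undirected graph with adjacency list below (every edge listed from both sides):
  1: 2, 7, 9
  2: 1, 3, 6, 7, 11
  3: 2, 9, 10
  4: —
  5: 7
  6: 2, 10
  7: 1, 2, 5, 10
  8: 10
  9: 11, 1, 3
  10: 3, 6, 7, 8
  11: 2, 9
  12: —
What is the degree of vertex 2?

Neighbors of 2: 1, 3, 6, 7, 11.

5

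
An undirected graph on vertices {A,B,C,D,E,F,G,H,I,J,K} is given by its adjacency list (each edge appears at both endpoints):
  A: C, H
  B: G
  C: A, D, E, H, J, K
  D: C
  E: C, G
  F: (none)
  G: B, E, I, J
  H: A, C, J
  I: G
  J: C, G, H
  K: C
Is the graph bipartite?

No

The cycle A-H-C-A has length 3, which is odd, so the graph is not bipartite.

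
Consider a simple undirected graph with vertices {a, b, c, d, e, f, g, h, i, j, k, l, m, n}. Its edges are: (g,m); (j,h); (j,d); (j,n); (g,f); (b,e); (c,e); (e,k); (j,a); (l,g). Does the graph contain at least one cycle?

No

The graph has 14 vertices, 10 edges, and 4 connected components.
A forest on 14 vertices with 4 components has exactly 10 edges, which matches — so no cycle.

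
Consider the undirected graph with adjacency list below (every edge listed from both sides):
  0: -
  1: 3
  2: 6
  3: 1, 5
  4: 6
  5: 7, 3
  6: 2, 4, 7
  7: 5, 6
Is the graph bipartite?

Yes

Color {0, 2, 3, 4, 7} black and {1, 5, 6} white. No edge joins two same-colored vertices, so the graph is bipartite.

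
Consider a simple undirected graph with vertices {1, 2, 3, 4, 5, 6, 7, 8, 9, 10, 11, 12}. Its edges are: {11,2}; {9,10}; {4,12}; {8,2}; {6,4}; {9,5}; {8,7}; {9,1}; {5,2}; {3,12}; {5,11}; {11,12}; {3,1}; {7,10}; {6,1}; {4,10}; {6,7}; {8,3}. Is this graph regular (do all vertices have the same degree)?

Degrees: 1:3, 2:3, 3:3, 4:3, 5:3, 6:3, 7:3, 8:3, 9:3, 10:3, 11:3, 12:3
All degrees equal 3; the graph is regular.

Yes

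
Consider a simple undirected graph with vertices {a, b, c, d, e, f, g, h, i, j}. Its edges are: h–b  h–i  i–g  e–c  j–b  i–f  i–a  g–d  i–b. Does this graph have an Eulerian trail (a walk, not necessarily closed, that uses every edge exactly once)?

Degrees: a:1, b:3, c:1, d:1, e:1, f:1, g:2, h:2, i:5, j:1
Odd-degree vertices: a, b, c, d, e, f, i, j (8 total).
An Eulerian trail requires 0 or 2 odd-degree vertices; here there are 8.

No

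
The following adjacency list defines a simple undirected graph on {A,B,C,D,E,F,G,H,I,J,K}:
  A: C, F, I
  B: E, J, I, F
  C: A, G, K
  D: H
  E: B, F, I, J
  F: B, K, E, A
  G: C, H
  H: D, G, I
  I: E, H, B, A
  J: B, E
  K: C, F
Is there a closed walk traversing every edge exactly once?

Degrees: A:3, B:4, C:3, D:1, E:4, F:4, G:2, H:3, I:4, J:2, K:2
A, C, D, H have odd degree; an Eulerian circuit needs every degree to be even, so none exists.

No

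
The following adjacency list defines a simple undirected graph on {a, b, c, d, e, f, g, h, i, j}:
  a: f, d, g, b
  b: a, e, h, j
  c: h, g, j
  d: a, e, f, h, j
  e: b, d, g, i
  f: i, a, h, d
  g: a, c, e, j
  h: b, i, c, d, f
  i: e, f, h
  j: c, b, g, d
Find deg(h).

Neighbors of h: b, c, d, f, i.

5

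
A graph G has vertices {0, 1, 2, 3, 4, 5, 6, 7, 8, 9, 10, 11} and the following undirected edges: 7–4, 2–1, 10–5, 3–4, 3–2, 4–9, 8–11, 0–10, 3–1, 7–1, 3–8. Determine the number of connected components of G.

Component: {6}
Component: {0, 5, 10}
Component: {1, 2, 3, 4, 7, 8, 9, 11}

3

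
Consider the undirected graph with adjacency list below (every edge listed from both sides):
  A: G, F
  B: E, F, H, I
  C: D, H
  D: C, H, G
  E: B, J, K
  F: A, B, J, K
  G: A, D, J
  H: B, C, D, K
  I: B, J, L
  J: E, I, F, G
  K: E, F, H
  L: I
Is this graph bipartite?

The cycle D-C-H-D has length 3, which is odd, so the graph is not bipartite.

No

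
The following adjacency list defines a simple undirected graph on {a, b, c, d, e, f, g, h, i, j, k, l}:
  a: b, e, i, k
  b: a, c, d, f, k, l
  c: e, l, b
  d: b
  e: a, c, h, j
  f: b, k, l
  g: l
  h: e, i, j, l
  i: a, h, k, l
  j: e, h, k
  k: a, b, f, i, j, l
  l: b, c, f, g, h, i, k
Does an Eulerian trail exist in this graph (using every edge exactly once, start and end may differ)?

Degrees: a:4, b:6, c:3, d:1, e:4, f:3, g:1, h:4, i:4, j:3, k:6, l:7
Odd-degree vertices: c, d, f, g, j, l (6 total).
An Eulerian trail requires 0 or 2 odd-degree vertices; here there are 6.

No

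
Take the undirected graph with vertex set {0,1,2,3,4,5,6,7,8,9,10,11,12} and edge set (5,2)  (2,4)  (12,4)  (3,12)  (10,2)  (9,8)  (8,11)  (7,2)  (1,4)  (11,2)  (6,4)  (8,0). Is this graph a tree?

Yes

The graph has 13 vertices and 12 edges.
It is connected with exactly 12 edges, hence acyclic — it is a tree.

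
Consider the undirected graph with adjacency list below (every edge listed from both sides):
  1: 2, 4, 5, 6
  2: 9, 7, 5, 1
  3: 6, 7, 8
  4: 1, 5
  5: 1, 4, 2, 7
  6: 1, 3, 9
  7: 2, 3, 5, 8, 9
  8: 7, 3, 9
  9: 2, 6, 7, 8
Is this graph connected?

Yes

A breadth-first search from 1 visits 1, 6, 2, 5, 4, 9, 3, 7, 8 — all 9 vertices — so the graph is connected.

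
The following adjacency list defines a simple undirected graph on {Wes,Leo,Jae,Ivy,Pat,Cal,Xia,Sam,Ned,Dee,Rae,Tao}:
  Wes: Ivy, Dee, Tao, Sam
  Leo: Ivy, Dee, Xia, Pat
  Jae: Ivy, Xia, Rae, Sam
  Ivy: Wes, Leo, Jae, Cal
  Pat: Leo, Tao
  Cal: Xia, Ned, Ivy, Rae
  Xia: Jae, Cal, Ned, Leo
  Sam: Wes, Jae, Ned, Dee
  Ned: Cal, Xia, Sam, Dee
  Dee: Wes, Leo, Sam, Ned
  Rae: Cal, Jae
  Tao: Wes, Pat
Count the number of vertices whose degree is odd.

Degrees: Wes:4, Leo:4, Jae:4, Ivy:4, Pat:2, Cal:4, Xia:4, Sam:4, Ned:4, Dee:4, Rae:2, Tao:2
Odd-degree vertices: none.

0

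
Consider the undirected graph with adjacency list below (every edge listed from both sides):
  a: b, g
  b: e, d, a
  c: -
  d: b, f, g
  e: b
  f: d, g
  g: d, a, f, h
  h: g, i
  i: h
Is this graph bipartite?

d-f-g-d is an odd cycle (length 3), and a bipartite graph can contain only even cycles.

No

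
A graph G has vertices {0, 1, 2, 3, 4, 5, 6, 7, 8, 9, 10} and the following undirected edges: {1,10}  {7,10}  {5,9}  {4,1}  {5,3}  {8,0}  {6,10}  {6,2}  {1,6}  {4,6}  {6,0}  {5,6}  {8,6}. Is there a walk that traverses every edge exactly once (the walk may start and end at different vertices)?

Degrees: 0:2, 1:3, 2:1, 3:1, 4:2, 5:3, 6:7, 7:1, 8:2, 9:1, 10:3
Odd-degree vertices: 1, 2, 3, 5, 6, 7, 9, 10 (8 total).
With 8 odd-degree vertices (more than two), no single trail can use every edge.

No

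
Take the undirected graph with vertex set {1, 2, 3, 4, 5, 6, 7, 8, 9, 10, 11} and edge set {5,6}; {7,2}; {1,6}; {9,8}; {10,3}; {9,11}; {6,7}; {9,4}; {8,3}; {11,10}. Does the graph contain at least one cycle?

The graph has 11 vertices, 10 edges, and 2 connected components.
One cycle is 3-10-11-9-8-3.

Yes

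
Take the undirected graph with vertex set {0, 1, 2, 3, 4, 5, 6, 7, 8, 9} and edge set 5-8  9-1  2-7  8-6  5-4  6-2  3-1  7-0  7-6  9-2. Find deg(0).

Neighbors of 0: 7.

1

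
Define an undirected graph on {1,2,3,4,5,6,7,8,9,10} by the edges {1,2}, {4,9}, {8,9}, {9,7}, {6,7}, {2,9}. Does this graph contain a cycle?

No

|V| = 10, |E| = 6, number of components = 4.
Since 6 = 10 - 4, the graph is a forest and contains no cycle.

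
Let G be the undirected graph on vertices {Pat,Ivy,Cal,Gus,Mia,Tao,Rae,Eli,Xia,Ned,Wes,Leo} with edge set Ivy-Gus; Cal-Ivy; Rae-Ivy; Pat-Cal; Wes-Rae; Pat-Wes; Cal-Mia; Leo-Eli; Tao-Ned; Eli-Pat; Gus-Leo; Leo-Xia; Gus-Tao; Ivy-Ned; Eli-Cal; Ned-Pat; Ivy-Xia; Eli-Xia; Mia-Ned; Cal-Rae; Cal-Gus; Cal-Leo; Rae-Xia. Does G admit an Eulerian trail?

Degrees: Pat:4, Ivy:5, Cal:7, Gus:4, Mia:2, Tao:2, Rae:4, Eli:4, Xia:4, Ned:4, Wes:2, Leo:4
Odd-degree vertices: Ivy, Cal (2 total).
The non-isolated vertices are connected and exactly 2 have odd degree, so an Eulerian trail exists (from Ivy to Cal).

Yes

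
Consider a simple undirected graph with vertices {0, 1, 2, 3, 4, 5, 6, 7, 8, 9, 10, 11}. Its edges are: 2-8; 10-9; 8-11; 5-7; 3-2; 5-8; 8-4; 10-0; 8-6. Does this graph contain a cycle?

|V| = 12, |E| = 9, number of components = 3.
Since 9 = 12 - 3, the graph is a forest and contains no cycle.

No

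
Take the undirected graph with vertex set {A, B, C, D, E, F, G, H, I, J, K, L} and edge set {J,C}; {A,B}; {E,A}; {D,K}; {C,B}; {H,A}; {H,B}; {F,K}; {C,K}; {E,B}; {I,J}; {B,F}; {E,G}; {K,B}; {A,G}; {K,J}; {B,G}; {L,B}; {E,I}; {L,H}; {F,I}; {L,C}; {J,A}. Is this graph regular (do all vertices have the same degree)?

Degrees: A:5, B:8, C:4, D:1, E:4, F:3, G:3, H:3, I:3, J:4, K:5, L:3
Degrees are not all equal (e.g. deg(D)=1 but deg(B)=8); not regular.

No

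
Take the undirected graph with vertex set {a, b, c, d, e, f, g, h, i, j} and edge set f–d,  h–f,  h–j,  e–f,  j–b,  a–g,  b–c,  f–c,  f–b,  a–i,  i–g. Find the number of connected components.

Component: {a, g, i}
Component: {b, c, d, e, f, h, j}

2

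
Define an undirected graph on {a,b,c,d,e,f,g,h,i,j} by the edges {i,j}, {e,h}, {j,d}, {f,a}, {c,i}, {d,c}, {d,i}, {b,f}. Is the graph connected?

Component: {g}
Component: {e, h}
Component: {a, b, f}
Component: {c, d, i, j}
There are 4 separate components, so the graph is not connected.

No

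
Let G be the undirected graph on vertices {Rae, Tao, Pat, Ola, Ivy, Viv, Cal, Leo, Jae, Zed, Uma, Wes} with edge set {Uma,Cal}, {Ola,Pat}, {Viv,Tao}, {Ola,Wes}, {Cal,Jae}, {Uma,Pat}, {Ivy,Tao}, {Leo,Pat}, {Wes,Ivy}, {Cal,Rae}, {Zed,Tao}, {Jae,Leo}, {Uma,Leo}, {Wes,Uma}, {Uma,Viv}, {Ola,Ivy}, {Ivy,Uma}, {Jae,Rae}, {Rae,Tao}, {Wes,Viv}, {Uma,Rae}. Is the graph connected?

Yes

Starting from Rae and exploring outward reaches every vertex (Rae, Uma, Jae, Tao, Cal, Wes, Leo, Viv, Pat, Ivy, Zed, Ola); the graph is connected.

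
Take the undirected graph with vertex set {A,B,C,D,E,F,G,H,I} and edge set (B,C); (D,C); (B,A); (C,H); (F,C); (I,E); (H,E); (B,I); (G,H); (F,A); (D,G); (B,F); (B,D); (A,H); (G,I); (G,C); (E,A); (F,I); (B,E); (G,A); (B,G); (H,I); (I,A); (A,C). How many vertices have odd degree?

Degrees: A:7, B:7, C:6, D:3, E:4, F:4, G:6, H:5, I:6
Odd-degree vertices: A, B, D, H.

4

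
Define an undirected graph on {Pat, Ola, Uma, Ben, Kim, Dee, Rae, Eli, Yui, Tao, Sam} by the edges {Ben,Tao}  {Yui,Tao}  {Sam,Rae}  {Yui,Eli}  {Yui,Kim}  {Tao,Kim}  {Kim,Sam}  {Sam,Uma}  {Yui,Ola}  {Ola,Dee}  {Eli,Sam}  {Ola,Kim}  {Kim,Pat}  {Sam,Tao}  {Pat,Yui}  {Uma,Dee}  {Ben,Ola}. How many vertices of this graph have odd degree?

Degrees: Pat:2, Ola:4, Uma:2, Ben:2, Kim:5, Dee:2, Rae:1, Eli:2, Yui:5, Tao:4, Sam:5
Odd-degree vertices: Kim, Rae, Yui, Sam.

4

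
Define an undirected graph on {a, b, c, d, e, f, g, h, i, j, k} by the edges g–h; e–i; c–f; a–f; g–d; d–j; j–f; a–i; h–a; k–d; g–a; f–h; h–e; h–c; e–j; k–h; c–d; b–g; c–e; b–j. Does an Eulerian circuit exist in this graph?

Yes

Degrees: a:4, b:2, c:4, d:4, e:4, f:4, g:4, h:6, i:2, j:4, k:2
Every vertex has even degree and the edges form a single connected piece, so an Eulerian circuit exists.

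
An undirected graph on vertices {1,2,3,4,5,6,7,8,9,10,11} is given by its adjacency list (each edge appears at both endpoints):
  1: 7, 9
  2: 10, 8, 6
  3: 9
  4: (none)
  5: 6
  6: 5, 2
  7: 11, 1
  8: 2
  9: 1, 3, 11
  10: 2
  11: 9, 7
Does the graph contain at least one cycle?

The graph has 11 vertices, 9 edges, and 3 connected components.
One cycle is 1-7-11-9-1.

Yes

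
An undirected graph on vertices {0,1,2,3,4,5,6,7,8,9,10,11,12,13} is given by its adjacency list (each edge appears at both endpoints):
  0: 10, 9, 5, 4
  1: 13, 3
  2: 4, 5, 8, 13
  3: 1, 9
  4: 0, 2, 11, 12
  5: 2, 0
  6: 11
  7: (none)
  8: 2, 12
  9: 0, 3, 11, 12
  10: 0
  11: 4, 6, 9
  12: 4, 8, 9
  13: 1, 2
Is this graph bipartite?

The cycle 1-3-9-0-4-2-13-1 has length 7, which is odd, so the graph is not bipartite.

No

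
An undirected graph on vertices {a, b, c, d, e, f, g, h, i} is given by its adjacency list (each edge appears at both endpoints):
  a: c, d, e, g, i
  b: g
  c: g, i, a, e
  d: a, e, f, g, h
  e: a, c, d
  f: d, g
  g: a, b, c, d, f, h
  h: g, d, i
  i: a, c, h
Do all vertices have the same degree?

Degrees: a:5, b:1, c:4, d:5, e:3, f:2, g:6, h:3, i:3
Vertex b has degree 1 while g has degree 6, so the graph is not regular.

No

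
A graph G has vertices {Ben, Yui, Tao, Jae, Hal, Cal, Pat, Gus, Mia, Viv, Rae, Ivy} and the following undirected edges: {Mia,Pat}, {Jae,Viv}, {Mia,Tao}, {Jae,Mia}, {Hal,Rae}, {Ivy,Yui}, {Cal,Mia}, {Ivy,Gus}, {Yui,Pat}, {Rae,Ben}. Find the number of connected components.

2

Component: {Ben, Hal, Rae}
Component: {Yui, Tao, Jae, Cal, Pat, Gus, Mia, Viv, Ivy}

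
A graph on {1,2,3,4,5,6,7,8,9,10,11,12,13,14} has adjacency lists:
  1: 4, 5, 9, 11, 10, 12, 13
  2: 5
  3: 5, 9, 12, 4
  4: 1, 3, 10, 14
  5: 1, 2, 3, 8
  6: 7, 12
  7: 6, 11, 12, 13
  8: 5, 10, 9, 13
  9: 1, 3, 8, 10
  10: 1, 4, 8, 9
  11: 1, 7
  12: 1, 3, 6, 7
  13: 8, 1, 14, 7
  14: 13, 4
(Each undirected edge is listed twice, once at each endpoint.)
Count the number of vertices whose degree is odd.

Degrees: 1:7, 2:1, 3:4, 4:4, 5:4, 6:2, 7:4, 8:4, 9:4, 10:4, 11:2, 12:4, 13:4, 14:2
Odd-degree vertices: 1, 2.

2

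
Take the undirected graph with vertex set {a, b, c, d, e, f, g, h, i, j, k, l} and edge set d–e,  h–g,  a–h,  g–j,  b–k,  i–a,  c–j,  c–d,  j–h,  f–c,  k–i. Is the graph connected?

Component: {l}
Component: {a, b, c, d, e, f, g, h, i, j, k}
There are 2 separate components, so the graph is not connected.

No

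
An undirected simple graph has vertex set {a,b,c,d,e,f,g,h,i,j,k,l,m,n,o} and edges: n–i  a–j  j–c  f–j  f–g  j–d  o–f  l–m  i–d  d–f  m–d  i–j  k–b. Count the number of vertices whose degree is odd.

10

Degrees: a:1, b:1, c:1, d:4, e:0, f:4, g:1, h:0, i:3, j:5, k:1, l:1, m:2, n:1, o:1
Odd-degree vertices: a, b, c, g, i, j, k, l, n, o.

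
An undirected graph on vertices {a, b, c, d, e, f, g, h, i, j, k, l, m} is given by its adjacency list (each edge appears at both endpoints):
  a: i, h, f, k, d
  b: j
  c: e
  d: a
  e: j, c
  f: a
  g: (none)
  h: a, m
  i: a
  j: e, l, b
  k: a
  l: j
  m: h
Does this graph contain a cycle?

No

|V| = 13, |E| = 10, number of components = 3.
Since 10 = 13 - 3, the graph is a forest and contains no cycle.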